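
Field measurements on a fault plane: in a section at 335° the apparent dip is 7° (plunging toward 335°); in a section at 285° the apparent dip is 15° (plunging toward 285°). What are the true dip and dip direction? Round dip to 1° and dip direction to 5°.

The two traces are lines in the plane: v₁ = (sin 335°·cos 7°, cos 335°·cos 7°, −sin 7°), v₂ = (sin 285°·cos 15°, cos 285°·cos 15°, −sin 15°).
Cross product v₁ × v₂ gives the pole to the plane: n ∝ (-0.202, 0.005, 0.734).
True dip = arccos(n_z / |n|) = arccos(0.9641) = 15.4°.
Dip direction = atan2(-0.202, 0.005) = 271° (azimuth of n's horizontal projection).

true dip 15°, dip direction 270°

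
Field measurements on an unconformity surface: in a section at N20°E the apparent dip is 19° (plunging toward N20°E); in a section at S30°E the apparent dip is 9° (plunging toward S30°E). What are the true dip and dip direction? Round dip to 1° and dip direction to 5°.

The two traces are lines in the plane: v₁ = (sin 20°·cos 19°, cos 20°·cos 19°, −sin 19°), v₂ = (sin 150°·cos 9°, cos 150°·cos 9°, −sin 9°).
The plane normal is n = v₁ × v₂ ∝ (0.417, 0.110, 0.715).
True dip = arccos(n_z / |n|) = arccos(0.8562) = 31.1°.
Dip direction = atan2(0.417, 0.110) = 75° (azimuth of n's horizontal projection).

true dip 31°, dip direction 075°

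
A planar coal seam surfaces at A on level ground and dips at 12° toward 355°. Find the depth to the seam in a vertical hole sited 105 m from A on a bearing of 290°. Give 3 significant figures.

The hole lies 65° from the dip direction, so the down-dip offset is 105 × cos 65° = 44.37 m.
Depth = down-dip offset × tan(dip) = 44.37 × tan 12° = 44.37 × 0.2126
Depth = 9.43 m

9.43 m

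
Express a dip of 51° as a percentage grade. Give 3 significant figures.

grade % = 100 × tan 51° = 100 × 1.2349

123%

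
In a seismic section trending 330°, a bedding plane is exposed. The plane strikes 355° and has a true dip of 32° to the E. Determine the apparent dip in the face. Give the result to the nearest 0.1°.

14.8°

The strike is 355° and the section trends 330°; the acute angle between them is β = 25°.
tan α = tan 32° × sin 25° = 0.6249 × 0.4226 = 0.2641
apparent dip = arctan 0.2641 = 14.79°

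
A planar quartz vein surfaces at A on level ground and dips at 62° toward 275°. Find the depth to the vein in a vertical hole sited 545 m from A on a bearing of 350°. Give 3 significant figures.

The hole lies 75° from the dip direction, so the down-dip offset is 545 × cos 75° = 141.06 m.
Depth = down-dip offset × tan(dip) = 141.06 × tan 62° = 141.06 × 1.8807
Depth = 265.29 m

265 m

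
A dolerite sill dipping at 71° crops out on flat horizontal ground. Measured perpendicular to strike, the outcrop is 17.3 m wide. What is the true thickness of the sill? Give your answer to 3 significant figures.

True thickness t = w · sin(dip) = 17.3 × sin 71°
t = 17.3 × 0.9455 = 16.357 m

16.4 m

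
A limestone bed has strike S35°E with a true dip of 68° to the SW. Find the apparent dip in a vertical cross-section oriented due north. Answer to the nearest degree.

55°

The strike is S35°E and the section trends due north; the acute angle between them is β = 35°.
tan(apparent dip) = tan 68° · sin 35° = 1.4197
α = arctan(1.4197) = 54.84°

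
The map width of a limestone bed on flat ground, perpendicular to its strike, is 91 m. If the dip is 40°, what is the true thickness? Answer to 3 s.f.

58.5 m

True thickness t = w · sin(dip) = 91 × sin 40°
t = 91 × 0.6428 = 58.494 m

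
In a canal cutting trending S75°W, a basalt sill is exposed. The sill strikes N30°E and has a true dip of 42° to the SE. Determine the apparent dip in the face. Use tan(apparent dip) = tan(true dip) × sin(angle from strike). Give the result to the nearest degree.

The strike is N30°E and the section trends S75°W; the acute angle between them is β = 45°.
tan α = tan 42° × sin 45° = 0.9004 × 0.7071 = 0.6367
apparent dip = arctan 0.6367 = 32.48°

32°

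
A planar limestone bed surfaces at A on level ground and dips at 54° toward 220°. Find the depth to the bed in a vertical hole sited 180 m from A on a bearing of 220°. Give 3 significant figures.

The hole is directly down-dip from the outcrop, so the down-dip offset is 180 m.
Depth = down-dip offset × tan(dip) = 180.00 × tan 54° = 180.00 × 1.3764
Depth = 247.75 m

248 m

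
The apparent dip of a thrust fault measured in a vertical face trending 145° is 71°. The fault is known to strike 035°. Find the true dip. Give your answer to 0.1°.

The section is 70° from the strike.
tan(true dip) = tan 71° / sin 70° = 3.0906
δ = arctan(3.0906) = 72.07°

72.1°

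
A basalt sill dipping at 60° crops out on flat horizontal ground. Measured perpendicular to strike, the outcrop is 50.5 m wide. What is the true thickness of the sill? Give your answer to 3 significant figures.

True thickness t = w · sin(dip) = 50.5 × sin 60°
t = 50.5 × 0.8660 = 43.734 m

43.7 m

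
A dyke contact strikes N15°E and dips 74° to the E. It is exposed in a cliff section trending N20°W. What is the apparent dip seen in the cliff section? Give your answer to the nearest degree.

63°

The strike is N15°E and the section trends N20°W; the acute angle between them is β = 35°.
tan(apparent dip) = tan 74° · sin 35° = 2.0003
apparent dip = arctan 2.0003 = 63.44°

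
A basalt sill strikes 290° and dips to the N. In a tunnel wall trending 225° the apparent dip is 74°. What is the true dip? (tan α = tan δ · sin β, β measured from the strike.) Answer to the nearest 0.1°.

75.4°

β = acute angle between strike 290° and section 225° = 65°.
tan(true dip) = tan 74° / sin 65° = 3.8479
δ = arctan(3.8479) = 75.43°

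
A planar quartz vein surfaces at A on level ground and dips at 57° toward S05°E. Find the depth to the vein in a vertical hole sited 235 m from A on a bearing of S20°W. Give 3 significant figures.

328 m

The hole lies 25° from the dip direction, so the down-dip offset is 235 × cos 25° = 212.98 m.
Depth = down-dip offset × tan(dip) = 212.98 × tan 57° = 212.98 × 1.5399
Depth = 327.96 m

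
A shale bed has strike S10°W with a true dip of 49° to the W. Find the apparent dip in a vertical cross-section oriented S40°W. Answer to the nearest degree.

Angle between strike (S10°W) and section (S40°W): β = 30°.
tan(apparent dip) = tan 49° · sin 30° = 0.5752
α = arctan(0.5752) = 29.91°

30°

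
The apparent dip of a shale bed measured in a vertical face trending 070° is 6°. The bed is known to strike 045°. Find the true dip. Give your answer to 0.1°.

14.0°

The section is 25° from the strike.
tan δ = tan α / sin β = tan 6° / sin 25° = 0.1051 / 0.4226 = 0.2487
true dip = arctan 0.2487 = 13.97°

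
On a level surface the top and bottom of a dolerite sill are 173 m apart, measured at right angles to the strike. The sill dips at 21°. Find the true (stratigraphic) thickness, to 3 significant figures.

True thickness t = w · sin(dip) = 173 × sin 21°
t = 173 × 0.3584 = 61.998 m

62.0 m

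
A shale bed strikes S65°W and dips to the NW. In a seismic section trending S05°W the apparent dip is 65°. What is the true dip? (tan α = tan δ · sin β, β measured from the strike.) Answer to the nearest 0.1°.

β = acute angle between strike S65°W and section S05°W = 60°.
tan δ = tan α / sin β = tan 65° / sin 60° = 2.1445 / 0.8660 = 2.4763
δ = arctan(2.4763) = 68.01°

68.0°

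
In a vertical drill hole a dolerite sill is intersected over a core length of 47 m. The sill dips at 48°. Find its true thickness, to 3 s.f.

31.4 m

True thickness t = h · cos(dip) = 47 × cos 48°
t = 47 × 0.6691 = 31.449 m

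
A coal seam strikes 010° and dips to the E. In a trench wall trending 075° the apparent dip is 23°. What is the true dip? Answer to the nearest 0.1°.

25.1°

β = acute angle between strike 010° and section 075° = 65°.
tan(true dip) = tan 23° / sin 65° = 0.4684
δ = arctan(0.4684) = 25.10°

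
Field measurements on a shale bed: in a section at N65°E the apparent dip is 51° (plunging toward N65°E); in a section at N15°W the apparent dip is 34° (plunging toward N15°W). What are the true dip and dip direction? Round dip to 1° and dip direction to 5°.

true dip 53°, dip direction 045°

The two traces are lines in the plane: v₁ = (sin 65°·cos 51°, cos 65°·cos 51°, −sin 51°), v₂ = (sin 345°·cos 34°, cos 345°·cos 34°, −sin 34°).
Cross product v₁ × v₂ gives the pole to the plane: n ∝ (0.474, 0.486, 0.514).
tan δ = √(n_x²+n_y²)/n_z = 0.678/0.514, so δ = 52.9°.
Dip direction = atan2(0.474, 0.486) = 44° (azimuth of n's horizontal projection).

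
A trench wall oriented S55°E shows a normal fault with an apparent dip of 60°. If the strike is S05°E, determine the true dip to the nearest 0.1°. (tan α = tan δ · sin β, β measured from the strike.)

66.1°

β = acute angle between strike S05°E and section S55°E = 50°.
tan δ = tan α / sin β = tan 60° / sin 50° = 1.7321 / 0.7660 = 2.2610
true dip = arctan 2.2610 = 66.14°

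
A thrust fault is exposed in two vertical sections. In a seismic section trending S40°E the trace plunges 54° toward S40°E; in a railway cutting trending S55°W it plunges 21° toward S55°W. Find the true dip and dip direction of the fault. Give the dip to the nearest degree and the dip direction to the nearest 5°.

true dip 56°, dip direction 160°

Represent each trace as a vector plunging at its apparent dip toward its trend (east-north-up frame): v₁ = (0.378, -0.450, -0.809), v₂ = (-0.765, -0.535, -0.358).
Cross product v₁ × v₂ gives the pole to the plane: n ∝ (0.272, -0.754, 0.547).
True dip = arccos(n_z / |n|) = arccos(0.5634) = 55.7°.
Dip direction = atan2(0.272, -0.754) = 160° (azimuth of n's horizontal projection).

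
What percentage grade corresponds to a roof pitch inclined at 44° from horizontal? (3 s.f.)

96.6%

grade % = 100 × tan 44° = 100 × 0.9657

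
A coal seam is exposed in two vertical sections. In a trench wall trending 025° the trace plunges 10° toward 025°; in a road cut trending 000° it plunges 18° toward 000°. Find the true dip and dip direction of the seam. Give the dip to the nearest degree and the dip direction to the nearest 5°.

true dip 23°, dip direction 320°

Represent each trace as a vector plunging at its apparent dip toward its trend (east-north-up frame): v₁ = (0.416, 0.893, -0.174), v₂ = (0.000, 0.951, -0.309).
The plane normal is n = v₁ × v₂ ∝ (-0.111, 0.129, 0.396).
True dip = arccos(n_z / |n|) = arccos(0.9191) = 23.2°.
Dip direction = azimuth of (n_x, n_y) = atan2(-0.111, 0.129) = 319°.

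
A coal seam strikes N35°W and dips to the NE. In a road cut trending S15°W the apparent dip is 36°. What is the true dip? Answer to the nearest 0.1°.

The section is 50° from the strike.
tan(true dip) = tan 36° / sin 50° = 0.9484
true dip = arctan 0.9484 = 43.48°

43.5°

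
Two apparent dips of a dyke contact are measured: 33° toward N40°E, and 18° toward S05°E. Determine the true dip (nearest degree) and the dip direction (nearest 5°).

Represent each trace as a vector plunging at its apparent dip toward its trend (east-north-up frame): v₁ = (0.539, 0.642, -0.545), v₂ = (0.083, -0.947, -0.309).
The plane normal is n = v₁ × v₂ ∝ (0.715, -0.121, 0.564).
tan δ = √(n_x²+n_y²)/n_z = 0.725/0.564, so δ = 52.1°.
Dip direction = atan2(0.715, -0.121) = 100° (azimuth of n's horizontal projection).

true dip 52°, dip direction 100°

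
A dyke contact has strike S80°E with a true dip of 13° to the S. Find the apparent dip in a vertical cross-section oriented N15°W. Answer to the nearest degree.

The strike is S80°E and the section trends N15°W; the acute angle between them is β = 65°.
tan(apparent dip) = tan 13° · sin 65° = 0.2092
α = arctan(0.2092) = 11.82°

12°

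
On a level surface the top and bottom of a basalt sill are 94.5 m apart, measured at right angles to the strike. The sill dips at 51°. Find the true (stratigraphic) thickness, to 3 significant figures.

True thickness t = w · sin(dip) = 94.5 × sin 51°
t = 94.5 × 0.7771 = 73.440 m

73.4 m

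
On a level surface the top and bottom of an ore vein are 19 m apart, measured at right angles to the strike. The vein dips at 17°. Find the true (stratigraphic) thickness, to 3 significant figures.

5.56 m

True thickness t = w · sin(dip) = 19 × sin 17°
t = 19 × 0.2924 = 5.555 m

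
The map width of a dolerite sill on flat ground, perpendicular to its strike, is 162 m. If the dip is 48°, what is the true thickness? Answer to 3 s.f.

120 m

True thickness t = w · sin(dip) = 162 × sin 48°
t = 162 × 0.7431 = 120.389 m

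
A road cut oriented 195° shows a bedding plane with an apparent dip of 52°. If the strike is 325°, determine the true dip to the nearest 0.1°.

The section is 50° from the strike.
tan δ = tan α / sin β = tan 52° / sin 50° = 1.2799 / 0.7660 = 1.6708
δ = arctan(1.6708) = 59.10°

59.1°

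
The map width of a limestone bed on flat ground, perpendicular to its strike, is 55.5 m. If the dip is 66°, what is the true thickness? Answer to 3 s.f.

50.7 m

True thickness t = w · sin(dip) = 55.5 × sin 66°
t = 55.5 × 0.9135 = 50.702 m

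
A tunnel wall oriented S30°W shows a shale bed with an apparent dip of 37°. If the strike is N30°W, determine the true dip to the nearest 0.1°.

The section is 60° from the strike.
tan δ = tan α / sin β = tan 37° / sin 60° = 0.7536 / 0.8660 = 0.8701
δ = arctan(0.8701) = 41.03°

41.0°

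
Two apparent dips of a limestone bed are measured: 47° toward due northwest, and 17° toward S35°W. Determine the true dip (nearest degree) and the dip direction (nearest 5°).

The two traces are lines in the plane: v₁ = (sin 315°·cos 47°, cos 315°·cos 47°, −sin 47°), v₂ = (sin 215°·cos 17°, cos 215°·cos 17°, −sin 17°).
Cross product v₁ × v₂ gives the pole to the plane: n ∝ (-0.714, 0.260, 0.642).
Dip δ = arctan(|n_h|/n_z) = arctan(0.760/0.642) = 49.8°.
The horizontal component of n points toward azimuth atan2(n_x, n_y) = 290°, the dip direction.

true dip 50°, dip direction 290°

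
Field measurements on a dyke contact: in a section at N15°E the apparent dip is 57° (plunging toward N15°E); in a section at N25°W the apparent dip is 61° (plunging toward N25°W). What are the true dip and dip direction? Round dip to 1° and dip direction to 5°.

The two traces are lines in the plane: v₁ = (sin 15°·cos 57°, cos 15°·cos 57°, −sin 57°), v₂ = (sin 335°·cos 61°, cos 335°·cos 61°, −sin 61°).
n = v₁ × v₂ = (-0.092, 0.295, 0.170) (taken with n_z > 0).
True dip = arccos(n_z / |n|) = arccos(0.4814) = 61.2°.
Dip direction = azimuth of (n_x, n_y) = atan2(-0.092, 0.295) = 343°.

true dip 61°, dip direction 345°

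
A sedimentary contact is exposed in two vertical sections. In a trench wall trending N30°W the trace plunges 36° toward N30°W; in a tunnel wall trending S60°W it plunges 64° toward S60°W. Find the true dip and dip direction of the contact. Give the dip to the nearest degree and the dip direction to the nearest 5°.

The two traces are lines in the plane: v₁ = (sin 330°·cos 36°, cos 330°·cos 36°, −sin 36°), v₂ = (sin 240°·cos 64°, cos 240°·cos 64°, −sin 64°).
The plane normal is n = v₁ × v₂ ∝ (-0.759, -0.140, 0.355).
Dip δ = arctan(|n_h|/n_z) = arctan(0.771/0.355) = 65.3°.
Dip direction = atan2(-0.759, -0.140) = 260° (azimuth of n's horizontal projection).

true dip 65°, dip direction 260°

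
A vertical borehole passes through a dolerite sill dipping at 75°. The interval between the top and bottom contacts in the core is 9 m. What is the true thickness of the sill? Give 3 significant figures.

2.33 m

True thickness t = h · cos(dip) = 9 × cos 75°
t = 9 × 0.2588 = 2.329 m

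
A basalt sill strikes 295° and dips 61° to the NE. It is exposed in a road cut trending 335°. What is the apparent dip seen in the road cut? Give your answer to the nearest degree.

The section lies 40° from the strike.
tan(apparent dip) = tan 61° · sin 40° = 1.1596
α = arctan(1.1596) = 49.23°

49°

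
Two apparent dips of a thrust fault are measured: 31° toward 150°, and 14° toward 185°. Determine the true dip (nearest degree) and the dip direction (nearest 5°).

true dip 36°, dip direction 115°

Each apparent-dip line lies in the plane. As unit vectors (x east, y north, z up), v₁ plunges 31°→150° and v₂ plunges 14°→185°.
Cross product v₁ × v₂ gives the pole to the plane: n ∝ (0.318, -0.147, 0.477).
tan δ = √(n_x²+n_y²)/n_z = 0.351/0.477, so δ = 36.3°.
The horizontal component of n points toward azimuth atan2(n_x, n_y) = 115°, the dip direction.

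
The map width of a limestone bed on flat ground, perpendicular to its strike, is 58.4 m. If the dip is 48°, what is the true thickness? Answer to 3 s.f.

43.4 m

True thickness t = w · sin(dip) = 58.4 × sin 48°
t = 58.4 × 0.7431 = 43.400 m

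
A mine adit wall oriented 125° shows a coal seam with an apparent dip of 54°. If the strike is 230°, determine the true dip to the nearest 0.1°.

54.9°

The section is 75° from the strike.
tan(true dip) = tan 54° / sin 75° = 1.4249
δ = arctan(1.4249) = 54.94°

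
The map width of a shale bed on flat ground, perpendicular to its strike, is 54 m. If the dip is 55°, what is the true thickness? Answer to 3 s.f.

True thickness t = w · sin(dip) = 54 × sin 55°
t = 54 × 0.8192 = 44.234 m

44.2 m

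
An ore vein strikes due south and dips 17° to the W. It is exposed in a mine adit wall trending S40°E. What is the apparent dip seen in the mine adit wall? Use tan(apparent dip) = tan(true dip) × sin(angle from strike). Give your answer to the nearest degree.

11°

The section lies 40° from the strike.
tan(apparent dip) = tan 17° · sin 40° = 0.1965
α = arctan(0.1965) = 11.12°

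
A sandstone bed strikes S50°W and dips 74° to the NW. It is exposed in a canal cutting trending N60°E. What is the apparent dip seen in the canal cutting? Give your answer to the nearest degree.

The section lies 10° from the strike.
tan α = tan 74° × sin 10° = 3.4874 × 0.1736 = 0.6056
α = arctan(0.6056) = 31.20°

31°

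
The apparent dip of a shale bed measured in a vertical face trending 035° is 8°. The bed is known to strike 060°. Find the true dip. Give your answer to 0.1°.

The section is 25° from the strike.
tan(true dip) = tan 8° / sin 25° = 0.3325
true dip = arctan 0.3325 = 18.39°

18.4°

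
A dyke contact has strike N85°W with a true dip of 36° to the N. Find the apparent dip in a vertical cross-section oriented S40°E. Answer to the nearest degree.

Angle between strike (N85°W) and section (S40°E): β = 45°.
tan(apparent dip) = tan 36° · sin 45° = 0.5137
α = arctan(0.5137) = 27.19°

27°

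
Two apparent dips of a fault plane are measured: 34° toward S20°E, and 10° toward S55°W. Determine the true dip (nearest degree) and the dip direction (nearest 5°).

true dip 34°, dip direction 160°

Represent each trace as a vector plunging at its apparent dip toward its trend (east-north-up frame): v₁ = (0.284, -0.779, -0.559), v₂ = (-0.807, -0.565, -0.174).
n = v₁ × v₂ = (0.181, -0.500, 0.789) (taken with n_z > 0).
Dip δ = arctan(|n_h|/n_z) = arctan(0.532/0.789) = 34.0°.
Dip direction = atan2(0.181, -0.500) = 160° (azimuth of n's horizontal projection).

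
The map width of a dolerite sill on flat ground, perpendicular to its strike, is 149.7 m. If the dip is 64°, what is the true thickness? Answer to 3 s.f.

True thickness t = w · sin(dip) = 149.7 × sin 64°
t = 149.7 × 0.8988 = 134.549 m

135 m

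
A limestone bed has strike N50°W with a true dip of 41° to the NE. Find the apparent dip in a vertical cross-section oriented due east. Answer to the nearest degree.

The section lies 40° from the strike.
tan α = tan 41° × sin 40° = 0.8693 × 0.6428 = 0.5588
α = arctan(0.5588) = 29.20°

29°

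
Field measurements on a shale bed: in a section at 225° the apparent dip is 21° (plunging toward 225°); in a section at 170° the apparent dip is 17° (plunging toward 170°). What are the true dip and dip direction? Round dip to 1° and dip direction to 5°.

true dip 22°, dip direction 210°

The two traces are lines in the plane: v₁ = (sin 225°·cos 21°, cos 225°·cos 21°, −sin 21°), v₂ = (sin 170°·cos 17°, cos 170°·cos 17°, −sin 17°).
n = v₁ × v₂ = (-0.144, -0.253, 0.731) (taken with n_z > 0).
tan δ = √(n_x²+n_y²)/n_z = 0.291/0.731, so δ = 21.7°.
Dip direction = atan2(-0.144, -0.253) = 210° (azimuth of n's horizontal projection).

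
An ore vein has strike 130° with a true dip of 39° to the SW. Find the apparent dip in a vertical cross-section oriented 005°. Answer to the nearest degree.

34°

The strike is 130° and the section trends 005°; the acute angle between them is β = 55°.
tan(apparent dip) = tan 39° · sin 55° = 0.6633
apparent dip = arctan 0.6633 = 33.56°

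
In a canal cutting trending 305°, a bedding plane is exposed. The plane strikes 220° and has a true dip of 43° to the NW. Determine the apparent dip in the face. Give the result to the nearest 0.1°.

Angle between strike (220°) and section (305°): β = 85°.
tan α = tan 43° × sin 85° = 0.9325 × 0.9962 = 0.9290
apparent dip = arctan 0.9290 = 42.89°

42.9°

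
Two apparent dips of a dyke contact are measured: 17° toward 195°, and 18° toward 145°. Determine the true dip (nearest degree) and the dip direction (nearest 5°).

Each apparent-dip line lies in the plane. As unit vectors (x east, y north, z up), v₁ plunges 17°→195° and v₂ plunges 18°→145°.
n = v₁ × v₂ = (0.058, -0.236, 0.697) (taken with n_z > 0).
Dip δ = arctan(|n_h|/n_z) = arctan(0.243/0.697) = 19.2°.
Dip direction = azimuth of (n_x, n_y) = atan2(0.058, -0.236) = 166°.

true dip 19°, dip direction 165°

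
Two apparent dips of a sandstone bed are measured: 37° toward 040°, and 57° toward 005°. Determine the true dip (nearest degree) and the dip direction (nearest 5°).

true dip 61°, dip direction 335°

Each apparent-dip line lies in the plane. As unit vectors (x east, y north, z up), v₁ plunges 37°→040° and v₂ plunges 57°→005°.
n = v₁ × v₂ = (-0.187, 0.402, 0.249) (taken with n_z > 0).
True dip = arccos(n_z / |n|) = arccos(0.4906) = 60.6°.
The horizontal component of n points toward azimuth atan2(n_x, n_y) = 335°, the dip direction.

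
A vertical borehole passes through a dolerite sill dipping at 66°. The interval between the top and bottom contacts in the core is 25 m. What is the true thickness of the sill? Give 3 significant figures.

True thickness t = h · cos(dip) = 25 × cos 66°
t = 25 × 0.4067 = 10.168 m

10.2 m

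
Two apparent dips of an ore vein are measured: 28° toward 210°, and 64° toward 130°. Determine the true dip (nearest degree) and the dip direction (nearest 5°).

Each apparent-dip line lies in the plane. As unit vectors (x east, y north, z up), v₁ plunges 28°→210° and v₂ plunges 64°→130°.
The plane normal is n = v₁ × v₂ ∝ (0.555, -0.554, 0.381).
tan δ = √(n_x²+n_y²)/n_z = 0.784/0.381, so δ = 64.1°.
Dip direction = azimuth of (n_x, n_y) = atan2(0.555, -0.554) = 135°.

true dip 64°, dip direction 135°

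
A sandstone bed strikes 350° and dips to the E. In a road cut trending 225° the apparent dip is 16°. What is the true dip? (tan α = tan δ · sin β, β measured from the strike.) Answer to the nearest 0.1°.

19.3°

The section is 55° from the strike.
tan(true dip) = tan 16° / sin 55° = 0.3501
true dip = arctan 0.3501 = 19.29°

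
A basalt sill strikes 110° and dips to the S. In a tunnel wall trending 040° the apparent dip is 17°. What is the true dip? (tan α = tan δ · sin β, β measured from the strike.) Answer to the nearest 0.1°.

18.0°

The section is 70° from the strike.
tan(true dip) = tan 17° / sin 70° = 0.3254
δ = arctan(0.3254) = 18.02°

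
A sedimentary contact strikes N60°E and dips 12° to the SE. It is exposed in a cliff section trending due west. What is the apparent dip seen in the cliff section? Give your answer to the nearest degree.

Angle between strike (N60°E) and section (due west): β = 30°.
tan α = tan 12° × sin 30° = 0.2126 × 0.5000 = 0.1063
apparent dip = arctan 0.1063 = 6.07°

6°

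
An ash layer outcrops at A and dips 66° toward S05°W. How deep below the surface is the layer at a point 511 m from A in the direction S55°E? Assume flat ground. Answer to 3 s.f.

574 m

The hole lies 60° from the dip direction, so the down-dip offset is 511 × cos 60° = 255.50 m.
Depth = down-dip offset × tan(dip) = 255.50 × tan 66° = 255.50 × 2.2460
Depth = 573.86 m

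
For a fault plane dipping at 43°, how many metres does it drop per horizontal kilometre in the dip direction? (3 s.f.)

drop per km = 1000 × tan 43° = 1000 × 0.9325

933 m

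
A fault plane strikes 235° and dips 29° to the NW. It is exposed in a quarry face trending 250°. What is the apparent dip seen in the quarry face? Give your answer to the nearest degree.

Angle between strike (235°) and section (250°): β = 15°.
tan(apparent dip) = tan 29° · sin 15° = 0.1435
α = arctan(0.1435) = 8.16°

8°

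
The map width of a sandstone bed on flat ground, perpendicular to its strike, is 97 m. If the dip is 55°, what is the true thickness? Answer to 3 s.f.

79.5 m

True thickness t = w · sin(dip) = 97 × sin 55°
t = 97 × 0.8192 = 79.458 m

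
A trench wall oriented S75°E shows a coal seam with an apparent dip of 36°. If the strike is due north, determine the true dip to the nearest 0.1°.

36.9°

β = acute angle between strike due north and section S75°E = 75°.
tan δ = tan α / sin β = tan 36° / sin 75° = 0.7265 / 0.9659 = 0.7522
δ = arctan(0.7522) = 36.95°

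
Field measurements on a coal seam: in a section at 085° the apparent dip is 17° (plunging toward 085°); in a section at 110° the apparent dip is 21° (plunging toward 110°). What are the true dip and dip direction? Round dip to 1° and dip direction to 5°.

true dip 22°, dip direction 125°

Each apparent-dip line lies in the plane. As unit vectors (x east, y north, z up), v₁ plunges 17°→085° and v₂ plunges 21°→110°.
Cross product v₁ × v₂ gives the pole to the plane: n ∝ (0.123, -0.085, 0.377).
tan δ = √(n_x²+n_y²)/n_z = 0.150/0.377, so δ = 21.6°.
The horizontal component of n points toward azimuth atan2(n_x, n_y) = 125°, the dip direction.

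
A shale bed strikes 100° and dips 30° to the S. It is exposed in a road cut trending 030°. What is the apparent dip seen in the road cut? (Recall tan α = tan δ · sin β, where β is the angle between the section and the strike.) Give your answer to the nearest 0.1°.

Angle between strike (100°) and section (030°): β = 70°.
tan α = tan 30° × sin 70° = 0.5774 × 0.9397 = 0.5425
apparent dip = arctan 0.5425 = 28.48°

28.5°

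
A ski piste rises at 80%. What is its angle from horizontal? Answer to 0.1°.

38.7°

tan θ = 80/100 = 0.8000
θ = arctan(0.8000) = 38.66°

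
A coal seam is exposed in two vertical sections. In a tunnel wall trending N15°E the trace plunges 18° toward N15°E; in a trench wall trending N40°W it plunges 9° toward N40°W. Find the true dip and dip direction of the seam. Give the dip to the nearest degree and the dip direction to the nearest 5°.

The two traces are lines in the plane: v₁ = (sin 15°·cos 18°, cos 15°·cos 18°, −sin 18°), v₂ = (sin 320°·cos 9°, cos 320°·cos 9°, −sin 9°).
n = v₁ × v₂ = (0.090, 0.235, 0.769) (taken with n_z > 0).
Dip δ = arctan(|n_h|/n_z) = arctan(0.251/0.769) = 18.1°.
Dip direction = azimuth of (n_x, n_y) = atan2(0.090, 0.235) = 21°.

true dip 18°, dip direction 020°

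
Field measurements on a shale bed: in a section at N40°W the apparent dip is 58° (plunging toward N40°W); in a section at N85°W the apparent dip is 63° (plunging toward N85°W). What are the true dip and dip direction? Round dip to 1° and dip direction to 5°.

The two traces are lines in the plane: v₁ = (sin 320°·cos 58°, cos 320°·cos 58°, −sin 58°), v₂ = (sin 275°·cos 63°, cos 275°·cos 63°, −sin 63°).
The plane normal is n = v₁ × v₂ ∝ (-0.328, 0.080, 0.170).
True dip = arccos(n_z / |n|) = arccos(0.4498) = 63.3°.
Dip direction = atan2(-0.328, 0.080) = 284° (azimuth of n's horizontal projection).

true dip 63°, dip direction 285°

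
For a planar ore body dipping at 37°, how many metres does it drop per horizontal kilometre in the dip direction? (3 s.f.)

754 m

drop per km = 1000 × tan 37° = 1000 × 0.7536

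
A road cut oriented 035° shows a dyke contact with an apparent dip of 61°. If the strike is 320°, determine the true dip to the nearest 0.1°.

61.8°

β = acute angle between strike 320° and section 035° = 75°.
tan(true dip) = tan 61° / sin 75° = 1.8677
true dip = arctan 1.8677 = 61.83°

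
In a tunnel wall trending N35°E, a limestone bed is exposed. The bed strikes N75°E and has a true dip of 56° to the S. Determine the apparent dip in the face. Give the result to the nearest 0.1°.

43.6°

Angle between strike (N75°E) and section (N35°E): β = 40°.
tan(apparent dip) = tan 56° · sin 40° = 0.9530
apparent dip = arctan 0.9530 = 43.62°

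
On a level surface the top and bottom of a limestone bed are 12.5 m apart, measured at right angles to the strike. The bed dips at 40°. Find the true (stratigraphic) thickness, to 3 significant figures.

True thickness t = w · sin(dip) = 12.5 × sin 40°
t = 12.5 × 0.6428 = 8.035 m

8.03 m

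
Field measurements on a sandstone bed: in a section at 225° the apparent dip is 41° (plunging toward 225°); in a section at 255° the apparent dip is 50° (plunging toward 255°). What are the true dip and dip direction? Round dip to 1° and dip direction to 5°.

Each apparent-dip line lies in the plane. As unit vectors (x east, y north, z up), v₁ plunges 41°→225° and v₂ plunges 50°→255°.
Cross product v₁ × v₂ gives the pole to the plane: n ∝ (-0.300, 0.001, 0.243).
True dip = arccos(n_z / |n|) = arccos(0.6292) = 51.0°.
Dip direction = atan2(-0.300, 0.001) = 270° (azimuth of n's horizontal projection).

true dip 51°, dip direction 270°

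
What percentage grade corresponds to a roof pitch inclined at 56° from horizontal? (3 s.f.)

148%

grade % = 100 × tan 56° = 100 × 1.4826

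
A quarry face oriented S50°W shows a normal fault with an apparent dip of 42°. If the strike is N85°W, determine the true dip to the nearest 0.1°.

The section is 45° from the strike.
tan δ = tan α / sin β = tan 42° / sin 45° = 0.9004 / 0.7071 = 1.2734
δ = arctan(1.2734) = 51.86°

51.9°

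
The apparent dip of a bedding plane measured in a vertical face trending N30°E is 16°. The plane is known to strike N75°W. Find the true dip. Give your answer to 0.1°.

16.5°

β = acute angle between strike N75°W and section N30°E = 75°.
tan δ = tan α / sin β = tan 16° / sin 75° = 0.2867 / 0.9659 = 0.2969
true dip = arctan 0.2969 = 16.53°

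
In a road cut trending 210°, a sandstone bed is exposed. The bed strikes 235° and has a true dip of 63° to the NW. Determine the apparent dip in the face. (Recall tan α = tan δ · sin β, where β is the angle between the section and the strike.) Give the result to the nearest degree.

40°

The strike is 235° and the section trends 210°; the acute angle between them is β = 25°.
tan(apparent dip) = tan 63° · sin 25° = 0.8294
apparent dip = arctan 0.8294 = 39.67°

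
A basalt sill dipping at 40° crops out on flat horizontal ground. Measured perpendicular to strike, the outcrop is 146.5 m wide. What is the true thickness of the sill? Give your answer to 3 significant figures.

94.2 m

True thickness t = w · sin(dip) = 146.5 × sin 40°
t = 146.5 × 0.6428 = 94.168 m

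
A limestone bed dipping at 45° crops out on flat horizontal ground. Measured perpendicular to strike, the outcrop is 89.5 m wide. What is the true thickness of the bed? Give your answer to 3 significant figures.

True thickness t = w · sin(dip) = 89.5 × sin 45°
t = 89.5 × 0.7071 = 63.286 m

63.3 m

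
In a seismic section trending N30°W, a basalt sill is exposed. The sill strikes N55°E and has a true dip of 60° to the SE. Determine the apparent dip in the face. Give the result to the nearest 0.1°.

The strike is N55°E and the section trends N30°W; the acute angle between them is β = 85°.
tan(apparent dip) = tan 60° · sin 85° = 1.7255
α = arctan(1.7255) = 59.91°

59.9°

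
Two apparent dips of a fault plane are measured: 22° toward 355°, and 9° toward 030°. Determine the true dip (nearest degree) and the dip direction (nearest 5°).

Each apparent-dip line lies in the plane. As unit vectors (x east, y north, z up), v₁ plunges 22°→355° and v₂ plunges 9°→030°.
Cross product v₁ × v₂ gives the pole to the plane: n ∝ (-0.176, 0.198, 0.525).
Dip δ = arctan(|n_h|/n_z) = arctan(0.265/0.525) = 26.7°.
The horizontal component of n points toward azimuth atan2(n_x, n_y) = 318°, the dip direction.

true dip 27°, dip direction 320°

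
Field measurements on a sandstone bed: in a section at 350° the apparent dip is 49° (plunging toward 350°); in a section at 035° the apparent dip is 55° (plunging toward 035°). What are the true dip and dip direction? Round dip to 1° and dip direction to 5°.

true dip 55°, dip direction 025°

Represent each trace as a vector plunging at its apparent dip toward its trend (east-north-up frame): v₁ = (-0.114, 0.646, -0.755), v₂ = (0.329, 0.470, -0.819).
n = v₁ × v₂ = (0.175, 0.342, 0.266) (taken with n_z > 0).
Dip δ = arctan(|n_h|/n_z) = arctan(0.384/0.266) = 55.3°.
Dip direction = atan2(0.175, 0.342) = 27° (azimuth of n's horizontal projection).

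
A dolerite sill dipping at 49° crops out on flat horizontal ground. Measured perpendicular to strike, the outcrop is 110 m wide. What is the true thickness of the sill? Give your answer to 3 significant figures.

True thickness t = w · sin(dip) = 110 × sin 49°
t = 110 × 0.7547 = 83.018 m

83.0 m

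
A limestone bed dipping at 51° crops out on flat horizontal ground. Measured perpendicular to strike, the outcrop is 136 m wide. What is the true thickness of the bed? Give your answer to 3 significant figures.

106 m

True thickness t = w · sin(dip) = 136 × sin 51°
t = 136 × 0.7771 = 105.692 m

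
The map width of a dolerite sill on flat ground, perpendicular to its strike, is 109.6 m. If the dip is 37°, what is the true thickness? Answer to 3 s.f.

66.0 m

True thickness t = w · sin(dip) = 109.6 × sin 37°
t = 109.6 × 0.6018 = 65.959 m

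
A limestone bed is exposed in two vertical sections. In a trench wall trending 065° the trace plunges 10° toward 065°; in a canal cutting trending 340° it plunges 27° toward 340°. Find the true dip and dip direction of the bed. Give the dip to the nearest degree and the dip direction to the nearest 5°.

Each apparent-dip line lies in the plane. As unit vectors (x east, y north, z up), v₁ plunges 10°→065° and v₂ plunges 27°→340°.
Cross product v₁ × v₂ gives the pole to the plane: n ∝ (-0.044, 0.458, 0.874).
tan δ = √(n_x²+n_y²)/n_z = 0.460/0.874, so δ = 27.8°.
Dip direction = atan2(-0.044, 0.458) = 355° (azimuth of n's horizontal projection).

true dip 28°, dip direction 355°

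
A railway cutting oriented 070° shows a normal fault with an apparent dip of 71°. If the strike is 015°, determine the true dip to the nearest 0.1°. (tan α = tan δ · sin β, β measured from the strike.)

74.2°

β = acute angle between strike 015° and section 070° = 55°.
tan(true dip) = tan 71° / sin 55° = 3.5454
δ = arctan(3.5454) = 74.25°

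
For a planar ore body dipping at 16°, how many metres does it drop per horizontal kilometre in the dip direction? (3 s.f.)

drop per km = 1000 × tan 16° = 1000 × 0.2867

287 m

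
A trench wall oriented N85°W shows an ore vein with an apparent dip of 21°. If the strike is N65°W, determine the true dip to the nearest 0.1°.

β = acute angle between strike N65°W and section N85°W = 20°.
tan(true dip) = tan 21° / sin 20° = 1.1223
δ = arctan(1.1223) = 48.30°

48.3°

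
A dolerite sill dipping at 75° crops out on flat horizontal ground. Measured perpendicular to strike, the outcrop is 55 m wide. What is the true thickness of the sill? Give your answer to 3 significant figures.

True thickness t = w · sin(dip) = 55 × sin 75°
t = 55 × 0.9659 = 53.126 m

53.1 m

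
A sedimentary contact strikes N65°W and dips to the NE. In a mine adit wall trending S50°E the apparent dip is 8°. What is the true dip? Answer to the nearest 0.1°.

28.5°

β = acute angle between strike N65°W and section S50°E = 15°.
tan δ = tan α / sin β = tan 8° / sin 15° = 0.1405 / 0.2588 = 0.5430
δ = arctan(0.5430) = 28.50°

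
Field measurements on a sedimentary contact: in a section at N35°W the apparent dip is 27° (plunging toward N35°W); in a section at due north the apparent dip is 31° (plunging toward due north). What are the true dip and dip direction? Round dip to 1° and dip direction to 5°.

true dip 31°, dip direction 355°

Each apparent-dip line lies in the plane. As unit vectors (x east, y north, z up), v₁ plunges 27°→N35°W and v₂ plunges 31°→due north.
Cross product v₁ × v₂ gives the pole to the plane: n ∝ (-0.013, 0.263, 0.438).
True dip = arccos(n_z / |n|) = arccos(0.8569) = 31.0°.
The horizontal component of n points toward azimuth atan2(n_x, n_y) = 357°, the dip direction.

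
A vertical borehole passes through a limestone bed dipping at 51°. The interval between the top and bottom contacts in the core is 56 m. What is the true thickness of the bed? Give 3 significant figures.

35.2 m

True thickness t = h · cos(dip) = 56 × cos 51°
t = 56 × 0.6293 = 35.242 m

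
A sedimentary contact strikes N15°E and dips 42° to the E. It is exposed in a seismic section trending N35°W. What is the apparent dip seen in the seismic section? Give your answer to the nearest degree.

35°

The section lies 50° from the strike.
tan α = tan 42° × sin 50° = 0.9004 × 0.7660 = 0.6897
α = arctan(0.6897) = 34.60°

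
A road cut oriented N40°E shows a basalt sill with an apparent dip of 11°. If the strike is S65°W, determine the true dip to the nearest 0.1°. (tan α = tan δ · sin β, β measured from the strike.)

24.7°

The section is 25° from the strike.
tan δ = tan α / sin β = tan 11° / sin 25° = 0.1944 / 0.4226 = 0.4599
true dip = arctan 0.4599 = 24.70°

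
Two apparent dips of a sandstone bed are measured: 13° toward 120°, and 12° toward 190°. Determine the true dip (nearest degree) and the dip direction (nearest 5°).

true dip 15°, dip direction 150°

Each apparent-dip line lies in the plane. As unit vectors (x east, y north, z up), v₁ plunges 13°→120° and v₂ plunges 12°→190°.
The plane normal is n = v₁ × v₂ ∝ (0.115, -0.214, 0.896).
tan δ = √(n_x²+n_y²)/n_z = 0.243/0.896, so δ = 15.2°.
The horizontal component of n points toward azimuth atan2(n_x, n_y) = 152°, the dip direction.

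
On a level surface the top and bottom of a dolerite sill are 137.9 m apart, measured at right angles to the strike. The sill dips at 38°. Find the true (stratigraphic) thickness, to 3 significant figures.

84.9 m

True thickness t = w · sin(dip) = 137.9 × sin 38°
t = 137.9 × 0.6157 = 84.900 m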